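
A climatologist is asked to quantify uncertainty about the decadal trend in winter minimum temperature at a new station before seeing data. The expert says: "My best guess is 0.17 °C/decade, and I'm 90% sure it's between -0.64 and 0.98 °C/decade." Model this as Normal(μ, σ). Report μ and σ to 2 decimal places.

A symmetric 90% interval runs μ ± z·σ with z = 1.645.
Half-width = 0.81, so σ = 0.81/1.645 = 0.49.
μ is the stated best guess, 0.17.

μ = 0.17, σ = 0.49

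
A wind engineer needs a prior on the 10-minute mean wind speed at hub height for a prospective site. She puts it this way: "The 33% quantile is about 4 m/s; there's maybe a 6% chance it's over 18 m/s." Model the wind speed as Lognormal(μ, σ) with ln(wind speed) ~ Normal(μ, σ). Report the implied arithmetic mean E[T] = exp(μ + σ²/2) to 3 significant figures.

E[T] ≈ 7.41 m/s

If T ~ Lognormal(μ,σ) then ln T ~ Normal(μ,σ), so the p-quantile of ln T is μ + z_p·σ.
ln(4) = 1.386 and ln(18) = 2.89; z_{0.33} = -0.4399, z_{0.94} = 1.555.
σ = (2.89 − 1.386)/(1.555 − (-0.4399)) = 0.754.
μ = 1.386 − (-0.4399)·0.754 = 1.718.
E[T] = exp(μ + σ²/2) = exp(1.718 + 0.2843) = 7.41 m/s.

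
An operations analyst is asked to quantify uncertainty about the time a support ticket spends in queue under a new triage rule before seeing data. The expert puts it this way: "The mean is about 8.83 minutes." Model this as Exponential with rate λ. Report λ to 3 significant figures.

Exponential mean = 1/λ, so λ = 1/8.83 = 0.113.

λ ≈ 0.113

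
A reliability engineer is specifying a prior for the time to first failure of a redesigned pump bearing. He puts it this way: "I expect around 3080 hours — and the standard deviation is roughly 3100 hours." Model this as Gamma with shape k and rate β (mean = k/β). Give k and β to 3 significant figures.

For Gamma(k, rate β): mean = k/β, variance = k/β², so CV = 1/√k.
CV = SD/mean = 3100/3080 = 1.006, hence k = 1/CV² = 0.987.
Then β = k/mean = 0.987/3080 = 0.00032.

k ≈ 0.987, β ≈ 0.00032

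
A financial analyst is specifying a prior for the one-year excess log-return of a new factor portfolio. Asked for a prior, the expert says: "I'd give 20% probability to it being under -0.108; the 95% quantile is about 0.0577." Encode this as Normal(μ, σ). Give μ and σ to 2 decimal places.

The p-quantile of Normal(μ,σ) is μ + z_p·σ, with z_{0.2} = -0.8416 and z_{0.95} = 1.645.
Eliminate σ: μ = (z₂·x₁ − z₁·x₂)/(z₂ − z₁) = (1.645·-0.108 − (-0.8416)·0.0577)/2.486 = -0.05.
Then σ = (x₂ − x₁)/(z₂ − z₁) = (0.0577 − -0.108)/2.486 = 0.07.

μ = -0.05, σ = 0.07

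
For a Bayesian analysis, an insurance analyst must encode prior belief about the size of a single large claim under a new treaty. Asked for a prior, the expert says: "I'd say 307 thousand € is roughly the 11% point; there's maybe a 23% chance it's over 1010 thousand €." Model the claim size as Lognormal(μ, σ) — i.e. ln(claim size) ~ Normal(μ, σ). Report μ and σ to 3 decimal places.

If T ~ Lognormal(μ,σ) then ln T ~ Normal(μ,σ), so the p-quantile of ln T is μ + z_p·σ.
ln(307) = 5.727 and ln(1010) = 6.918; z_{0.11} = -1.227, z_{0.77} = 0.7388.
σ = (6.918 − 5.727)/(0.7388 − (-1.227)) = 0.606.
μ = 5.727 − (-1.227)·0.606 = 6.470.

μ ≈ 6.470, σ ≈ 0.606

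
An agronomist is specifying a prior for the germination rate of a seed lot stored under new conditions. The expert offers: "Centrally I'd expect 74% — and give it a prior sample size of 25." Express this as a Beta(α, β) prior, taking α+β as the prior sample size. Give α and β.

α = 18.5, β = 6.5

Under the effective-sample-size interpretation, Beta(α, β) has prior mean α/(α+β) and prior sample size α+β.
So α+β = 25 and α/(α+β) = 0.74, giving α = 0.74·25 = 18.5 and β = 25 − 18.5 = 6.5.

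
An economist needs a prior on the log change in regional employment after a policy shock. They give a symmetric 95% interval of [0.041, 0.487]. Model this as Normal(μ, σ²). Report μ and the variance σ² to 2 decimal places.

A symmetric 95% interval runs μ ± z·σ with z = 1.96.
Half-width = 0.223, so σ = 0.223/1.96 = 0.114 and σ² = 0.01.
μ is the interval midpoint, 0.26.

μ = 0.26, σ² = 0.01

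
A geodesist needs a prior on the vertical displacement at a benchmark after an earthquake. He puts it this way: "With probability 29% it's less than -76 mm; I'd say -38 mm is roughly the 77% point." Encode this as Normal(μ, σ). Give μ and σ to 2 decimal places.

μ = -59.73, σ = 29.41

For Normal(μ,σ), the p-quantile is μ + z_p·σ. Here z_{0.29} = -0.5534, z_{0.77} = 0.7388.
So -76 = μ − 0.5534σ and -38 = μ + 0.7388σ.
Subtracting: σ = (-38 − -76)/(0.7388 − (-0.5534)) = 29.41.
Then μ = -76 − (-0.5534)·29.41 = -59.73.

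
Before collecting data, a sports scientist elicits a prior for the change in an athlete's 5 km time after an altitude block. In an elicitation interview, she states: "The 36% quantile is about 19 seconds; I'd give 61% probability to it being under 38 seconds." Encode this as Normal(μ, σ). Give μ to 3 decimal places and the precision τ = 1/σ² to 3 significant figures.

μ = 29.679, τ = 0.00113

For Normal(μ,σ), the p-quantile is μ + z_p·σ. Here z_{0.36} = -0.3585, z_{0.61} = 0.2793.
So 19 = μ − 0.3585σ and 38 = μ + 0.2793σ.
Subtracting: σ = (38 − 19)/(0.2793 − (-0.3585)) = 29.791.
Then μ = 19 − (-0.3585)·29.791 = 29.679.
Precision τ = 1/σ² = 1/29.79² = 0.00113.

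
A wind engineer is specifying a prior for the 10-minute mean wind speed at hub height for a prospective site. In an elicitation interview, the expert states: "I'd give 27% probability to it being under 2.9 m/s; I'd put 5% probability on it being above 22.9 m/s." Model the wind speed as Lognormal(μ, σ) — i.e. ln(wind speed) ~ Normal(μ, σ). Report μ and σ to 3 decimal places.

If T ~ Lognormal(μ,σ) then ln T ~ Normal(μ,σ), so the p-quantile of ln T is μ + z_p·σ.
ln(2.9) = 1.065 and ln(22.9) = 3.131; z_{0.27} = -0.6128, z_{0.95} = 1.645.
σ = (3.131 − 1.065)/(1.645 − (-0.6128)) = 0.915.
μ = 1.065 − (-0.6128)·0.915 = 1.626.

μ ≈ 1.626, σ ≈ 0.915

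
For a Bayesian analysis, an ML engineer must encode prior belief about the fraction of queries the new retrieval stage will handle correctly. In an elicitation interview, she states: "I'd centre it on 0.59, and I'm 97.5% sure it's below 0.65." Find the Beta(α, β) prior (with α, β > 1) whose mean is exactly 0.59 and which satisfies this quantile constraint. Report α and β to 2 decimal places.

α ≈ 148.05, β ≈ 102.88

With mean 0.59 fixed, write α = 0.59s, β = 0.41s where s = α+β.
Need P(θ < 0.65) = 0.975 under Beta(0.59s, 0.41s). Normal approximation: (q−m)/√(m(1−m)/s) ≈ z_{0.975} = 1.96, so s ≈ 0.59·0.41·(1.96)²/(0.65−0.59)² = 258.1.
At s = 258.1: P(θ<0.65) ≈ 0.977. Adjusting to match 0.975 gives s ≈ 250.93.
So α = 0.59·250.93 ≈ 148.05, β = 0.41·250.93 ≈ 102.88.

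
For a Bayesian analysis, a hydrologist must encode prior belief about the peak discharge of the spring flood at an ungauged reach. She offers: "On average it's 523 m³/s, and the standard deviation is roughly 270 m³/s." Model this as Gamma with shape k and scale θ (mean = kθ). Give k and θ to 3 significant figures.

k ≈ 3.75, θ ≈ 139

For Gamma(k, scale θ): mean = kθ, variance = kθ², so CV = 1/√k.
CV = SD/mean = 270/523 = 0.5163, hence k = 1/CV² = 3.75.
Then θ = mean/k = 523/3.75 = 139.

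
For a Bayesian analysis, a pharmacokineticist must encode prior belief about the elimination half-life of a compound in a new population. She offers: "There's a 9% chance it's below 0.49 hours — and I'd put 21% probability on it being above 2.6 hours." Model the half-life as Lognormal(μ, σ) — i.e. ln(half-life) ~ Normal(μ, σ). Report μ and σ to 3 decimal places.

μ ≈ 0.329, σ ≈ 0.777

If T ~ Lognormal(μ,σ) then ln T ~ Normal(μ,σ), so the p-quantile of ln T is μ + z_p·σ.
ln(0.49) = -0.7133 and ln(2.6) = 0.9555; z_{0.09} = -1.341, z_{0.79} = 0.8064.
σ = (0.9555 − -0.7133)/(0.8064 − (-1.341)) = 0.777.
μ = -0.7133 − (-1.341)·0.777 = 0.329.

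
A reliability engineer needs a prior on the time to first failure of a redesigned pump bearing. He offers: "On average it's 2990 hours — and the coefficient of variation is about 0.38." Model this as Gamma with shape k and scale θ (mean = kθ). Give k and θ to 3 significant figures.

k ≈ 6.93, θ ≈ 432

For Gamma(k, scale θ): mean = kθ, variance = kθ², so CV = 1/√k.
CV = 0.38, hence k = 1/CV² = 6.93.
Then θ = mean/k = 2990/6.93 = 432.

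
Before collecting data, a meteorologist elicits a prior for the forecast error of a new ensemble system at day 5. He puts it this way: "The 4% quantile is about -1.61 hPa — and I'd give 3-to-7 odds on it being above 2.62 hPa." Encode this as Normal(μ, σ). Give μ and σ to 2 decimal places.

μ = 1.64, σ = 1.86

For Normal(μ,σ), the p-quantile is μ + z_p·σ. Here z_{0.04} = -1.751, z_{0.7} = 0.5244.
So -1.61 = μ − 1.751σ and 2.62 = μ + 0.5244σ.
Subtracting: σ = (2.62 − -1.61)/(0.5244 − (-1.751)) = 1.86.
Then μ = -1.61 − (-1.751)·1.86 = 1.64.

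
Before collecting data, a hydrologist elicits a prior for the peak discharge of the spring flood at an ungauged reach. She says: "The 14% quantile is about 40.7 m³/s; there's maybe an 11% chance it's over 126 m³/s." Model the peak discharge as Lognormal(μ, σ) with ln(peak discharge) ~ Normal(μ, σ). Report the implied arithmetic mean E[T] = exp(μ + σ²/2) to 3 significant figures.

E[T] ≈ 77.9 m³/s

If T ~ Lognormal(μ,σ) then ln T ~ Normal(μ,σ), so the p-quantile of ln T is μ + z_p·σ.
ln(40.7) = 3.706 and ln(126) = 4.836; z_{0.14} = -1.08, z_{0.89} = 1.227.
σ = (4.836 − 3.706)/(1.227 − (-1.08)) = 0.490.
μ = 3.706 − (-1.08)·0.490 = 4.235.
E[T] = exp(μ + σ²/2) = exp(4.235 + 0.1200) = 77.9 m³/s.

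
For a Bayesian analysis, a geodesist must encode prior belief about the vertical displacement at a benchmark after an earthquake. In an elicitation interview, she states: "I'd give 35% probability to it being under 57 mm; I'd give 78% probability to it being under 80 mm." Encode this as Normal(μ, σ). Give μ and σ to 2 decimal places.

μ = 64.66, σ = 19.87

For Normal(μ,σ), the p-quantile is μ + z_p·σ. Here z_{0.35} = -0.3853, z_{0.78} = 0.7722.
So 57 = μ − 0.3853σ and 80 = μ + 0.7722σ.
Subtracting: σ = (80 − 57)/(0.7722 − (-0.3853)) = 19.87.
Then μ = 57 − (-0.3853)·19.87 = 64.66.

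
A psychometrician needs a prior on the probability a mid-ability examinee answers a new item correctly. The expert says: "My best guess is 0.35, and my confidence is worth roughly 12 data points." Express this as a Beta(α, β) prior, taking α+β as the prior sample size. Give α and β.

Under the effective-sample-size interpretation, Beta(α, β) has prior mean α/(α+β) and prior sample size α+β.
So α+β = 12 and α/(α+β) = 0.35, giving α = 0.35·12 = 4.2 and β = 12 − 4.2 = 7.8.

α = 4.2, β = 7.8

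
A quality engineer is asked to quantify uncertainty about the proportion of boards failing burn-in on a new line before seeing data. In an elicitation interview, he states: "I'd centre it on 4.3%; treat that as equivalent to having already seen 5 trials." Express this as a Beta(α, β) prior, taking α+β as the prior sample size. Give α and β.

Under the effective-sample-size interpretation, Beta(α, β) has prior mean α/(α+β) and prior sample size α+β.
So α+β = 5 and α/(α+β) = 0.043, giving α = 0.043·5 = 0.215 and β = 5 − 0.215 = 4.785.

α = 0.215, β = 4.785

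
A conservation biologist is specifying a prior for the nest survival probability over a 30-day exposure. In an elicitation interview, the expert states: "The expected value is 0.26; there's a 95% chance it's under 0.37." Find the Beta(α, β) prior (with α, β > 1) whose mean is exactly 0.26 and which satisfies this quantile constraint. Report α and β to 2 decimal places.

With mean 0.26 fixed, write α = 0.26s, β = 0.74s where s = α+β.
Need P(θ < 0.37) = 0.95 under Beta(0.26s, 0.74s). Normal approximation: (q−m)/√(m(1−m)/s) ≈ z_{0.95} = 1.64, so s ≈ 0.26·0.74·(1.64)²/(0.37−0.26)² = 43.0.
At s = 43.0: P(θ<0.37) ≈ 0.943. Adjusting to match 0.95 gives s ≈ 46.86.
So α = 0.26·46.86 ≈ 12.18, β = 0.74·46.86 ≈ 34.67.

α ≈ 12.18, β ≈ 34.67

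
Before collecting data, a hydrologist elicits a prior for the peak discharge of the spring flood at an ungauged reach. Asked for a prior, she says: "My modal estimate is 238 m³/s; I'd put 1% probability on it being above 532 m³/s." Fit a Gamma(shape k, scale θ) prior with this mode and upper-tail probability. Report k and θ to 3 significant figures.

k ≈ 8.43, θ ≈ 32

Gamma(k,θ) with k>1 has mode (k−1)θ, so θ = 238/(k−1).
Need P(X < 532) = 0.99 with θ tied to k this way. Start at k = 2, θ = 238: P(X<532) ≈ 0.654.
Too low — raise k to concentrate. Iterating converges to k ≈ 8.43.
Then θ = 238/(8.43−1) ≈ 32.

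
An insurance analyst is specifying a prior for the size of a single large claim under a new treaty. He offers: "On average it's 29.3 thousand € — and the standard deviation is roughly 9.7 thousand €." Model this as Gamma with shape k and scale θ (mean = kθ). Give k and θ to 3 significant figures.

For Gamma(k, scale θ): mean = kθ, variance = kθ², so CV = 1/√k.
CV = SD/mean = 9.7/29.3 = 0.3311, hence k = 1/CV² = 9.12.
Then θ = mean/k = 29.3/9.12 = 3.21.

k ≈ 9.12, θ ≈ 3.21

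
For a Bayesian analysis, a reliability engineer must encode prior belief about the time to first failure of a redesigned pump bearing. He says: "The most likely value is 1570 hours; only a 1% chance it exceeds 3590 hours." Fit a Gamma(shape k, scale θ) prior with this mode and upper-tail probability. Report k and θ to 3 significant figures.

Gamma(k,θ) with k>1 has mode (k−1)θ, so θ = 1570/(k−1).
Need P(X < 3590) = 0.99 with θ tied to k this way. Start at k = 2, θ = 1570: P(X<3590) ≈ 0.666.
Too low — raise k to concentrate. Iterating converges to k ≈ 7.99.
Then θ = 1570/(7.99−1) ≈ 225.

k ≈ 7.99, θ ≈ 225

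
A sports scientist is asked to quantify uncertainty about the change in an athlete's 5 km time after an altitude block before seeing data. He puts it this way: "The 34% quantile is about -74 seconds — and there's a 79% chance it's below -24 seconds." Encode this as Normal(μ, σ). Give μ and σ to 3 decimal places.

For Normal(μ,σ), the p-quantile is μ + z_p·σ. Here z_{0.34} = -0.4125, z_{0.79} = 0.8064.
So -74 = μ − 0.4125σ and -24 = μ + 0.8064σ.
Subtracting: σ = (-24 − -74)/(0.8064 − (-0.4125)) = 41.021.
Then μ = -74 − (-0.4125)·41.021 = -57.080.

μ = -57.080, σ = 41.021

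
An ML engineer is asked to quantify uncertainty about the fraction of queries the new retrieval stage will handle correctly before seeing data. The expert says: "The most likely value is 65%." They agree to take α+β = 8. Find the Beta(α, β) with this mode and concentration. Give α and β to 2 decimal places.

For α,β > 1 the Beta mode is (α−1)/(α+β−2). With α+β = 8, the mode is (α−1)/6.
Set (α−1)/6 = 0.65 → α = 1 + 0.65·6 = 4.90.
β = 8 − α = 3.10.

α = 4.90, β = 3.10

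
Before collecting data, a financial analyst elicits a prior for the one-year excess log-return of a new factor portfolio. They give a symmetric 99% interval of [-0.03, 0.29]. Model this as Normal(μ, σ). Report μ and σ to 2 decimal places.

μ = 0.13, σ = 0.06

A symmetric 99% interval runs μ ± z·σ with z = 2.576.
Half-width = 0.16, so σ = 0.16/2.576 = 0.06.
μ is the interval midpoint, 0.13.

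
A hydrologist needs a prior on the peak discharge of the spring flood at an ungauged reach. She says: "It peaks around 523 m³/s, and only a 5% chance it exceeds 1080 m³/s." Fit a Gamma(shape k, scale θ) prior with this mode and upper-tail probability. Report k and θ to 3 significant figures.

Gamma(k,θ) with k>1 has mode (k−1)θ, so θ = 523/(k−1).
Need P(X < 1080) = 0.95 with θ tied to k this way. Start at k = 2, θ = 523: P(X<1080) ≈ 0.611.
Too low — raise k to concentrate. Iterating converges to k ≈ 6.26.
Then θ = 523/(6.26−1) ≈ 99.4.

k ≈ 6.26, θ ≈ 99.4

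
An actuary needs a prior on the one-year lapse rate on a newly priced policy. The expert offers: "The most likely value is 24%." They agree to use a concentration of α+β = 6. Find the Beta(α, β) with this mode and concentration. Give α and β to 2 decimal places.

For α,β > 1 the Beta mode is (α−1)/(α+β−2). With α+β = 6, the mode is (α−1)/4.
Set (α−1)/4 = 0.24 → α = 1 + 0.24·4 = 1.96.
β = 6 − α = 4.04.

α = 1.96, β = 4.04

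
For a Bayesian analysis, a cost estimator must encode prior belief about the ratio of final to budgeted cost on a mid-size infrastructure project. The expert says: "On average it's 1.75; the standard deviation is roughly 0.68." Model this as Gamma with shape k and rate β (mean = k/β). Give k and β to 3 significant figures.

For Gamma(k, rate β): mean = k/β, variance = k/β², so CV = 1/√k.
CV = SD/mean = 0.68/1.75 = 0.3886, hence k = 1/CV² = 6.62.
Then β = k/mean = 6.62/1.75 = 3.78.

k ≈ 6.62, β ≈ 3.78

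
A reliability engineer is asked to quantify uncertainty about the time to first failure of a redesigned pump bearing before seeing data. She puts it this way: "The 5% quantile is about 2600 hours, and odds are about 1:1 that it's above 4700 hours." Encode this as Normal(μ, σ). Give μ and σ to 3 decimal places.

For Normal(μ,σ), the p-quantile is μ + z_p·σ. Here z_{0.05} = -1.645, z_{0.5} = 0.
So 2600 = μ − 1.645σ and 4700 = μ + 0σ.
Subtracting: σ = (4700 − 2600)/(0 − (-1.645)) = 1276.709.
Then μ = 2600 − (-1.645)·1276.709 = 4700.000.

μ = 4700.000, σ = 1276.709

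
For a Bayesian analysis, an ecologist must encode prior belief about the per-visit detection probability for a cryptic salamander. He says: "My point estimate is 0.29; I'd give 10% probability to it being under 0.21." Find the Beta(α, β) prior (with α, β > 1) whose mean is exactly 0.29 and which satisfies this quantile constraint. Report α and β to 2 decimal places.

With mean 0.29 fixed, write α = 0.29s, β = 0.71s where s = α+β.
Need P(θ < 0.21) = 0.1 under Beta(0.29s, 0.71s). Normal approximation: (q−m)/√(m(1−m)/s) ≈ z_{0.1} = -1.28, so s ≈ 0.29·0.71·(-1.28)²/(0.21−0.29)² = 52.8.
At s = 52.8: P(θ<0.21) ≈ 0.093. Adjusting to match 0.1 gives s ≈ 49.88.
So α = 0.29·49.88 ≈ 14.47, β = 0.71·49.88 ≈ 35.42.

α ≈ 14.47, β ≈ 35.42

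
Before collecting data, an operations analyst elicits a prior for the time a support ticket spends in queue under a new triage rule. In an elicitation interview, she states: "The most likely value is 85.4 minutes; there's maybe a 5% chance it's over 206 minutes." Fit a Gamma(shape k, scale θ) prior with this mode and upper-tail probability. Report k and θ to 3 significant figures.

k ≈ 4.52, θ ≈ 24.3

Gamma(k,θ) with k>1 has mode (k−1)θ, so θ = 85.4/(k−1).
Need P(X < 206) = 0.95 with θ tied to k this way. Start at k = 2, θ = 85.4: P(X<206) ≈ 0.694.
Too low — raise k to concentrate. Iterating converges to k ≈ 4.52.
Then θ = 85.4/(4.52−1) ≈ 24.3.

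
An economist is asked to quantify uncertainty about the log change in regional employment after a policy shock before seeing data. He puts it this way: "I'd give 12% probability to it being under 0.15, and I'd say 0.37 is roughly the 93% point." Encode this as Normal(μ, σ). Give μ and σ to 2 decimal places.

μ = 0.25, σ = 0.08

The p-quantile of Normal(μ,σ) is μ + z_p·σ, with z_{0.12} = -1.175 and z_{0.93} = 1.476.
Eliminate σ: μ = (z₂·x₁ − z₁·x₂)/(z₂ − z₁) = (1.476·0.15 − (-1.175)·0.37)/2.651 = 0.25.
Then σ = (x₂ − x₁)/(z₂ − z₁) = (0.37 − 0.15)/2.651 = 0.08.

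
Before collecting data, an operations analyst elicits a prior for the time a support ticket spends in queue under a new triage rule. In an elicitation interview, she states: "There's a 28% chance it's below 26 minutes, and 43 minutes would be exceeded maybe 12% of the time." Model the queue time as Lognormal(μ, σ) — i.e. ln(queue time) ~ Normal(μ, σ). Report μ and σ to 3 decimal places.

μ ≈ 3.425, σ ≈ 0.286

If T ~ Lognormal(μ,σ) then ln T ~ Normal(μ,σ), so the p-quantile of ln T is μ + z_p·σ.
ln(26) = 3.258 and ln(43) = 3.761; z_{0.28} = -0.5828, z_{0.88} = 1.175.
σ = (3.761 − 3.258)/(1.175 − (-0.5828)) = 0.286.
μ = 3.258 − (-0.5828)·0.286 = 3.425.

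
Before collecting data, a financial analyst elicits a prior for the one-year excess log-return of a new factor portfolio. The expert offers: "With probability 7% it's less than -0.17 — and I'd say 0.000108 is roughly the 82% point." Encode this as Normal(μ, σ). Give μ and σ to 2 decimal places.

For Normal(μ,σ), the p-quantile is μ + z_p·σ. Here z_{0.07} = -1.476, z_{0.82} = 0.9154.
So -0.17 = μ − 1.476σ and 0.000108 = μ + 0.9154σ.
Subtracting: σ = (0.000108 − -0.17)/(0.9154 − (-1.476)) = 0.07.
Then μ = -0.17 − (-1.476)·0.07 = -0.07.

μ = -0.07, σ = 0.07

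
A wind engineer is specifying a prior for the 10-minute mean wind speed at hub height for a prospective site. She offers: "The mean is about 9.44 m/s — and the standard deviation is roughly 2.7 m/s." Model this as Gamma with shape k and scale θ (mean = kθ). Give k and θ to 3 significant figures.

For Gamma(k, scale θ): mean = kθ, variance = kθ², so CV = 1/√k.
CV = SD/mean = 2.7/9.44 = 0.286, hence k = 1/CV² = 12.2.
Then θ = mean/k = 9.44/12.2 = 0.772.

k ≈ 12.2, θ ≈ 0.772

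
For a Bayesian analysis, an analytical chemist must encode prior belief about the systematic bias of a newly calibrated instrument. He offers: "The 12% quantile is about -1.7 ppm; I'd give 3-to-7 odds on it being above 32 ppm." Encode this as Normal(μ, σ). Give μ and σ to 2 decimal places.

The p-quantile of Normal(μ,σ) is μ + z_p·σ, with z_{0.12} = -1.175 and z_{0.7} = 0.5244.
Eliminate σ: μ = (z₂·x₁ − z₁·x₂)/(z₂ − z₁) = (0.5244·-1.7 − (-1.175)·32)/1.699 = 21.60.
Then σ = (x₂ − x₁)/(z₂ − z₁) = (32 − -1.7)/1.699 = 19.83.

μ = 21.60, σ = 19.83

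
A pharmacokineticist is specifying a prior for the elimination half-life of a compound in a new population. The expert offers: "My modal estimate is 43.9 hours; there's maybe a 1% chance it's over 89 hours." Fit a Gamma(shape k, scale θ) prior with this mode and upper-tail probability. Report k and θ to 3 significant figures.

k ≈ 10.8, θ ≈ 4.48

Gamma(k,θ) with k>1 has mode (k−1)θ, so θ = 43.9/(k−1).
Need P(X < 89) = 0.99 with θ tied to k this way. Start at k = 2, θ = 43.9: P(X<89) ≈ 0.601.
Too low — raise k to concentrate. Iterating converges to k ≈ 10.8.
Then θ = 43.9/(10.8−1) ≈ 4.48.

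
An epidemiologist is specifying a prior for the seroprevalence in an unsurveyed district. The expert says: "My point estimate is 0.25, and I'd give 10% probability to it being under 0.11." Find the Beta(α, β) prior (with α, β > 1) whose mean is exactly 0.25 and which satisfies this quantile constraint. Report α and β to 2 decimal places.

α ≈ 3.27, β ≈ 9.81

With mean 0.25 fixed, write α = 0.25s, β = 0.75s where s = α+β.
Need P(θ < 0.11) = 0.1 under Beta(0.25s, 0.75s). Normal approximation: (q−m)/√(m(1−m)/s) ≈ z_{0.1} = -1.28, so s ≈ 0.25·0.75·(-1.28)²/(0.11−0.25)² = 15.7.
At s = 15.7: P(θ<0.11) ≈ 0.076. Adjusting to match 0.1 gives s ≈ 13.08.
So α = 0.25·13.08 ≈ 3.27, β = 0.75·13.08 ≈ 9.81.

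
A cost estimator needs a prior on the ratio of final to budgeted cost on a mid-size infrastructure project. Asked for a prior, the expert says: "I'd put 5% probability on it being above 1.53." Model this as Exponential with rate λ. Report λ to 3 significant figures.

P(T > 1.53) = e^(−λ·1.53) = 0.05, so λ = −ln(0.05)/1.53 = 1.96.

λ ≈ 1.96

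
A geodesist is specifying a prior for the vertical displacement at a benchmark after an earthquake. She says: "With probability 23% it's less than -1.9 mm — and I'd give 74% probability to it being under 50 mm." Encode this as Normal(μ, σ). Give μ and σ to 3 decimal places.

The p-quantile of Normal(μ,σ) is μ + z_p·σ, with z_{0.23} = -0.7388 and z_{0.74} = 0.6433.
Eliminate σ: μ = (z₂·x₁ − z₁·x₂)/(z₂ − z₁) = (0.6433·-1.9 − (-0.7388)·50)/1.382 = 25.843.
Then σ = (x₂ − x₁)/(z₂ − z₁) = (50 − -1.9)/1.382 = 37.549.

μ = 25.843, σ = 37.549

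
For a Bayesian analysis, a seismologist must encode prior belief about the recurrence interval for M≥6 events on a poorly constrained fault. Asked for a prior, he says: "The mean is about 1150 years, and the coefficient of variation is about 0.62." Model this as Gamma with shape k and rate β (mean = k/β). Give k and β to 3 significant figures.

For Gamma(k, rate β): mean = k/β, variance = k/β², so CV = 1/√k.
CV = 0.62, hence k = 1/CV² = 2.6.
Then β = k/mean = 2.6/1150 = 0.00226.

k ≈ 2.6, β ≈ 0.00226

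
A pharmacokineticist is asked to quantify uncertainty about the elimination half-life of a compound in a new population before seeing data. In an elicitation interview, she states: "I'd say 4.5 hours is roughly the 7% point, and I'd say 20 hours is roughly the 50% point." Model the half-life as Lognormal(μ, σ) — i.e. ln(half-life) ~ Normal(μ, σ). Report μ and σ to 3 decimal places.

If T ~ Lognormal(μ,σ) then ln T ~ Normal(μ,σ), so the p-quantile of ln T is μ + z_p·σ.
ln(4.5) = 1.504 and ln(20) = 2.996; z_{0.07} = -1.476, z_{0.5} = 0.
σ = (2.996 − 1.504)/(0 − (-1.476)) = 1.011.
μ = 1.504 − (-1.476)·1.011 = 2.996.

μ ≈ 2.996, σ ≈ 1.011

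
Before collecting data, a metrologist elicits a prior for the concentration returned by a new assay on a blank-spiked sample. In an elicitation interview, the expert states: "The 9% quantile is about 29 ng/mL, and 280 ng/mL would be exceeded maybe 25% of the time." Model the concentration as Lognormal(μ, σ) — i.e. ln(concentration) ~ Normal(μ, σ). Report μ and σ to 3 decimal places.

If T ~ Lognormal(μ,σ) then ln T ~ Normal(μ,σ), so the p-quantile of ln T is μ + z_p·σ.
ln(29) = 3.367 and ln(280) = 5.635; z_{0.09} = -1.341, z_{0.75} = 0.6745.
σ = (5.635 − 3.367)/(0.6745 − (-1.341)) = 1.125.
μ = 3.367 − (-1.341)·1.125 = 4.876.

μ ≈ 4.876, σ ≈ 1.125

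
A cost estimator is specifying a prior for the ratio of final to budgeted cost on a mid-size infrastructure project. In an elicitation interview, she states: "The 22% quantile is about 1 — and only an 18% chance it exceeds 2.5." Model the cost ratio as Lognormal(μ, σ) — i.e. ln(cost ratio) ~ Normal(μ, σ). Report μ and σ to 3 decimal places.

μ ≈ 0.419, σ ≈ 0.543

If T ~ Lognormal(μ,σ) then ln T ~ Normal(μ,σ), so the p-quantile of ln T is μ + z_p·σ.
ln(1) = 0 and ln(2.5) = 0.9163; z_{0.22} = -0.7722, z_{0.82} = 0.9154.
σ = (0.9163 − 0)/(0.9154 − (-0.7722)) = 0.543.
μ = 0 − (-0.7722)·0.543 = 0.419.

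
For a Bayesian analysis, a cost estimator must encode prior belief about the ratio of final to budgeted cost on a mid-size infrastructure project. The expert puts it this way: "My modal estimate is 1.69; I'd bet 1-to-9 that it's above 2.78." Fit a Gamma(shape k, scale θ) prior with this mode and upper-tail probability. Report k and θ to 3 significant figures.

Gamma(k,θ) with k>1 has mode (k−1)θ, so θ = 1.69/(k−1).
Need P(X < 2.78) = 0.9 with θ tied to k this way. Start at k = 2, θ = 1.69: P(X<2.78) ≈ 0.489.
Too low — raise k to concentrate. Iterating converges to k ≈ 8.61.
Then θ = 1.69/(8.61−1) ≈ 0.222.

k ≈ 8.61, θ ≈ 0.222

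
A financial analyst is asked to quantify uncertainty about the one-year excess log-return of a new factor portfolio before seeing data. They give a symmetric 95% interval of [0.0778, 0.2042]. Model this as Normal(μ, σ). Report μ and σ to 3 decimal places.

A symmetric 95% interval runs μ ± z·σ with z = 1.96.
Half-width = 0.0632, so σ = 0.0632/1.96 = 0.032.
μ is the interval midpoint, 0.141.

μ = 0.141, σ = 0.032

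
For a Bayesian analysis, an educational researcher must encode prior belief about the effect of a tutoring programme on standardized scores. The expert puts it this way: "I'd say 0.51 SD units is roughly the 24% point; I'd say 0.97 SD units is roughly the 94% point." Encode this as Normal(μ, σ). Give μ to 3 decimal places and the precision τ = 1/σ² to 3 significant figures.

For Normal(μ,σ), the p-quantile is μ + z_p·σ. Here z_{0.24} = -0.7063, z_{0.94} = 1.555.
So 0.51 = μ − 0.7063σ and 0.97 = μ + 1.555σ.
Subtracting: σ = (0.97 − 0.51)/(1.555 − (-0.7063)) = 0.203.
Then μ = 0.51 − (-0.7063)·0.203 = 0.654.
Precision τ = 1/σ² = 1/0.2034² = 24.2.

μ = 0.654, τ = 24.2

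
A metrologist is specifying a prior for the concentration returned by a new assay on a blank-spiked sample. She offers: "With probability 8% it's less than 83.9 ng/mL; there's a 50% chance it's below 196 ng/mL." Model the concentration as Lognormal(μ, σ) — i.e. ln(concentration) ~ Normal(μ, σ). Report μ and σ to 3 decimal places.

If T ~ Lognormal(μ,σ) then ln T ~ Normal(μ,σ), so the p-quantile of ln T is μ + z_p·σ.
ln(83.9) = 4.43 and ln(196) = 5.278; z_{0.08} = -1.405, z_{0.5} = 0.
σ = (5.278 − 4.43)/(0 − (-1.405)) = 0.604.
μ = 4.43 − (-1.405)·0.604 = 5.278.

μ ≈ 5.278, σ ≈ 0.604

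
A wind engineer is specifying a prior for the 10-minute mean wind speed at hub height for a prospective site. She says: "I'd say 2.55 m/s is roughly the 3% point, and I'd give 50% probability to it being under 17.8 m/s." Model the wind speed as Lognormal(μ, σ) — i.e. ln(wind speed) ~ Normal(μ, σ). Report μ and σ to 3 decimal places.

If T ~ Lognormal(μ,σ) then ln T ~ Normal(μ,σ), so the p-quantile of ln T is μ + z_p·σ.
ln(2.55) = 0.9361 and ln(17.8) = 2.879; z_{0.03} = -1.881, z_{0.5} = 0.
σ = (2.879 − 0.9361)/(0 − (-1.881)) = 1.033.
μ = 0.9361 − (-1.881)·1.033 = 2.879.

μ ≈ 2.879, σ ≈ 1.033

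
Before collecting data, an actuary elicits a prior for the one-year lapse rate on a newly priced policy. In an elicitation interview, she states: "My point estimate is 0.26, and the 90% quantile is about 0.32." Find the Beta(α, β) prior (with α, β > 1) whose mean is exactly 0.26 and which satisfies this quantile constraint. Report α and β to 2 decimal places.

With mean 0.26 fixed, write α = 0.26s, β = 0.74s where s = α+β.
Need P(θ < 0.32) = 0.9 under Beta(0.26s, 0.74s). Normal approximation: (q−m)/√(m(1−m)/s) ≈ z_{0.9} = 1.28, so s ≈ 0.26·0.74·(1.28)²/(0.32−0.26)² = 87.8.
At s = 87.8: P(θ<0.32) ≈ 0.897. Adjusting to match 0.9 gives s ≈ 90.56.
So α = 0.26·90.56 ≈ 23.55, β = 0.74·90.56 ≈ 67.02.

α ≈ 23.55, β ≈ 67.02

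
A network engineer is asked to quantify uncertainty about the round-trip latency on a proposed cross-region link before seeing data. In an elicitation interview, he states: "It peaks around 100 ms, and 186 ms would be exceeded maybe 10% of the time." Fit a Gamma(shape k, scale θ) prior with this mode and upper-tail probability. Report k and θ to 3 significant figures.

k ≈ 5.96, θ ≈ 20.2

Gamma(k,θ) with k>1 has mode (k−1)θ, so θ = 100/(k−1).
Need P(X < 186) = 0.9 with θ tied to k this way. Start at k = 2, θ = 100: P(X<186) ≈ 0.555.
Too low — raise k to concentrate. Iterating converges to k ≈ 5.96.
Then θ = 100/(5.96−1) ≈ 20.2.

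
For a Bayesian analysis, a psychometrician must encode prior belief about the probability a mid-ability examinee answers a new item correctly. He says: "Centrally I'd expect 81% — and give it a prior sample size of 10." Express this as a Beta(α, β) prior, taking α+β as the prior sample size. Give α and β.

Under the effective-sample-size interpretation, Beta(α, β) has prior mean α/(α+β) and prior sample size α+β.
So α+β = 10 and α/(α+β) = 0.81, giving α = 0.81·10 = 8.1 and β = 10 − 8.1 = 1.9.

α = 8.1, β = 1.9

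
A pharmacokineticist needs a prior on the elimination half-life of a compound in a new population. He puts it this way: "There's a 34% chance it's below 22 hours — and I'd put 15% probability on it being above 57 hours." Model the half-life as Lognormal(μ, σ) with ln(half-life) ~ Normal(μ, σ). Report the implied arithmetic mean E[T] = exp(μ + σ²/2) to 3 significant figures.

E[T] ≈ 35.8 hours

If T ~ Lognormal(μ,σ) then ln T ~ Normal(μ,σ), so the p-quantile of ln T is μ + z_p·σ.
ln(22) = 3.091 and ln(57) = 4.043; z_{0.34} = -0.4125, z_{0.85} = 1.036.
σ = (4.043 − 3.091)/(1.036 − (-0.4125)) = 0.657.
μ = 3.091 − (-0.4125)·0.657 = 3.362.
E[T] = exp(μ + σ²/2) = exp(3.362 + 0.2159) = 35.8 hours.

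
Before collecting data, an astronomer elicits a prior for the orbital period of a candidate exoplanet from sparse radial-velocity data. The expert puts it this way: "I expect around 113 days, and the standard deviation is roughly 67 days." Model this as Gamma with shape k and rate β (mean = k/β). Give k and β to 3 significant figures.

For Gamma(k, rate β): mean = k/β, variance = k/β², so CV = 1/√k.
CV = SD/mean = 67/113 = 0.5929, hence k = 1/CV² = 2.84.
Then β = k/mean = 2.84/113 = 0.0252.

k ≈ 2.84, β ≈ 0.0252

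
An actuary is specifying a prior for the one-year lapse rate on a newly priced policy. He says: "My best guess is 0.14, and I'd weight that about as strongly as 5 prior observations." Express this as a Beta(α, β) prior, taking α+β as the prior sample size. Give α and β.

α = 0.7, β = 4.3

Under the effective-sample-size interpretation, Beta(α, β) has prior mean α/(α+β) and prior sample size α+β.
So α+β = 5 and α/(α+β) = 0.14, giving α = 0.14·5 = 0.7 and β = 5 − 0.7 = 4.3.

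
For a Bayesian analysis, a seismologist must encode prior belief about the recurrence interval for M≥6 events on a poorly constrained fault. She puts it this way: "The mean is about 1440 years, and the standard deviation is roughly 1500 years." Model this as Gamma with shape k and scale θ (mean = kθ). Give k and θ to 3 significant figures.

For Gamma(k, scale θ): mean = kθ, variance = kθ², so CV = 1/√k.
CV = SD/mean = 1500/1440 = 1.042, hence k = 1/CV² = 0.922.
Then θ = mean/k = 1440/0.922 = 1560.

k ≈ 0.922, θ ≈ 1560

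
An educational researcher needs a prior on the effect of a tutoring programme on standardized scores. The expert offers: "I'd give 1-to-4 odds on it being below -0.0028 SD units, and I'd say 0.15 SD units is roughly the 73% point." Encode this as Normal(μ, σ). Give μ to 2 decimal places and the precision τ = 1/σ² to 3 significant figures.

For Normal(μ,σ), the p-quantile is μ + z_p·σ. Here z_{0.2} = -0.8416, z_{0.73} = 0.6128.
So -0.0028 = μ − 0.8416σ and 0.15 = μ + 0.6128σ.
Subtracting: σ = (0.15 − -0.0028)/(0.6128 − (-0.8416)) = 0.11.
Then μ = -0.0028 − (-0.8416)·0.11 = 0.09.
Precision τ = 1/σ² = 1/0.1051² = 90.6.

μ = 0.09, τ = 90.6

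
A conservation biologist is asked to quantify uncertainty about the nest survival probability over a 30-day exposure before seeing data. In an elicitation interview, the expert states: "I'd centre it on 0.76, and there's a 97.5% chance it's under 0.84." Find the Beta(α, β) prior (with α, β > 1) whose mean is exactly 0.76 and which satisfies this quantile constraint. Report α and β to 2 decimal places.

α ≈ 72.09, β ≈ 22.77

With mean 0.76 fixed, write α = 0.76s, β = 0.24s where s = α+β.
Need P(θ < 0.84) = 0.975 under Beta(0.76s, 0.24s). Normal approximation: (q−m)/√(m(1−m)/s) ≈ z_{0.975} = 1.96, so s ≈ 0.76·0.24·(1.96)²/(0.84−0.76)² = 109.5.
At s = 109.5: P(θ<0.84) ≈ 0.983. Adjusting to match 0.975 gives s ≈ 94.85.
So α = 0.76·94.85 ≈ 72.09, β = 0.24·94.85 ≈ 22.77.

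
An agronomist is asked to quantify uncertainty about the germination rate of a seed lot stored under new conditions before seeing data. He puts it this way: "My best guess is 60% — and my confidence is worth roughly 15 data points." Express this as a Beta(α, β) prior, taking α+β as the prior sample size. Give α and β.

Under the effective-sample-size interpretation, Beta(α, β) has prior mean α/(α+β) and prior sample size α+β.
So α+β = 15 and α/(α+β) = 0.6, giving α = 0.6·15 = 9 and β = 15 − 9 = 6.

α = 9, β = 6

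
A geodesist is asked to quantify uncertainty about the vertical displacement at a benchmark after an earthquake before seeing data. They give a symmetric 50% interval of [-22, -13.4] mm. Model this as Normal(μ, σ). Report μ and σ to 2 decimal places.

A symmetric 50% interval runs μ ± z·σ with z = 0.6745.
Half-width = 4.3, so σ = 4.3/0.6745 = 6.38.
μ is the interval midpoint, -17.70.

μ = -17.70, σ = 6.38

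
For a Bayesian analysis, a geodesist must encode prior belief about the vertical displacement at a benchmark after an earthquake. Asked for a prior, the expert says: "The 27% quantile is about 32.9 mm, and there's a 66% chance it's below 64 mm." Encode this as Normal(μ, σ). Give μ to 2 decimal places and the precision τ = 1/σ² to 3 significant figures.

μ = 51.49, τ = 0.00109

The p-quantile of Normal(μ,σ) is μ + z_p·σ, with z_{0.27} = -0.6128 and z_{0.66} = 0.4125.
Eliminate σ: μ = (z₂·x₁ − z₁·x₂)/(z₂ − z₁) = (0.4125·32.9 − (-0.6128)·64)/1.025 = 51.49.
Then σ = (x₂ − x₁)/(z₂ − z₁) = (64 − 32.9)/1.025 = 30.33.
Precision τ = 1/σ² = 1/30.33² = 0.00109.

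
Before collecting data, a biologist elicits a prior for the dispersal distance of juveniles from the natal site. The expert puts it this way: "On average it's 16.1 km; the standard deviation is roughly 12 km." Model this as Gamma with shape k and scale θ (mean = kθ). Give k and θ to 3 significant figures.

For Gamma(k, scale θ): mean = kθ, variance = kθ², so CV = 1/√k.
CV = SD/mean = 12/16.1 = 0.7453, hence k = 1/CV² = 1.8.
Then θ = mean/k = 16.1/1.8 = 8.94.

k ≈ 1.8, θ ≈ 8.94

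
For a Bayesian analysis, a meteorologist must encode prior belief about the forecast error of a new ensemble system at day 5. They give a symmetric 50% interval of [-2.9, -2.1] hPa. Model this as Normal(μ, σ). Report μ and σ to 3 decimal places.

μ = -2.500, σ = 0.593

A symmetric 50% interval runs μ ± z·σ with z = 0.6745.
Half-width = 0.4, so σ = 0.4/0.6745 = 0.593.
μ is the interval midpoint, -2.500.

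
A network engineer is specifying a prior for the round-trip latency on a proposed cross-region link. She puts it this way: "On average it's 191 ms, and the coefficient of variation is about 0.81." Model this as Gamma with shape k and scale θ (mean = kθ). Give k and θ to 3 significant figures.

For Gamma(k, scale θ): mean = kθ, variance = kθ², so CV = 1/√k.
CV = 0.81, hence k = 1/CV² = 1.52.
Then θ = mean/k = 191/1.52 = 125.

k ≈ 1.52, θ ≈ 125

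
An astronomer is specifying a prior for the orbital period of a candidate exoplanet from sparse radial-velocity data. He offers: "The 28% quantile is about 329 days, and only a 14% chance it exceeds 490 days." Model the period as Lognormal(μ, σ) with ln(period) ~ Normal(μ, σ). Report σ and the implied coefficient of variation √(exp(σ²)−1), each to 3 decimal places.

If T ~ Lognormal(μ,σ) then ln T ~ Normal(μ,σ), so the p-quantile of ln T is μ + z_p·σ.
ln(329) = 5.796 and ln(490) = 6.194; z_{0.28} = -0.5828, z_{0.86} = 1.08.
σ = (6.194 − 5.796)/(1.08 − (-0.5828)) = 0.240.
μ = 5.796 − (-0.5828)·0.240 = 5.936.
CV = √(exp(σ²)−1) = √(exp(0.0574)−1) = 0.243.

σ ≈ 0.240, CV ≈ 0.243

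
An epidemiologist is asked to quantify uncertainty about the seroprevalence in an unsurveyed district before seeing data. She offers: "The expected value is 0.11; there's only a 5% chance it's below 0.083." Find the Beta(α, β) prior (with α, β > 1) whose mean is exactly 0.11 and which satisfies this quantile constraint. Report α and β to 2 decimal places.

With mean 0.11 fixed, write α = 0.11s, β = 0.89s where s = α+β.
Need P(θ < 0.083) = 0.05 under Beta(0.11s, 0.89s). Normal approximation: (q−m)/√(m(1−m)/s) ≈ z_{0.05} = -1.64, so s ≈ 0.11·0.89·(-1.64)²/(0.083−0.11)² = 363.3.
At s = 363.3: P(θ<0.083) ≈ 0.041. Adjusting to match 0.05 gives s ≈ 327.06.
So α = 0.11·327.06 ≈ 35.98, β = 0.89·327.06 ≈ 291.08.

α ≈ 35.98, β ≈ 291.08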